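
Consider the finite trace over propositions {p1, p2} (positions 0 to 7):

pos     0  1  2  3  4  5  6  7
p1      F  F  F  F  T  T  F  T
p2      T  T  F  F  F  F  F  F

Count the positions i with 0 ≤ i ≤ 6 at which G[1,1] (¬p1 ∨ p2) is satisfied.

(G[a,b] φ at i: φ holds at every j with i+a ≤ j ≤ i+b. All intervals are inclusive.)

4

Evaluate at each i in [0,6]:
  i=0: ✓ (all of [1,1])
  i=1: ✓ (all of [2,2])
  i=2: ✓ (all of [3,3])
  i=3: ✗ (fails at j=4)
  i=4: ✗ (fails at j=5)
  i=5: ✓ (all of [6,6])
  i=6: ✗ (fails at j=7)
Positions where it holds: {0, 1, 2, 5} → 4.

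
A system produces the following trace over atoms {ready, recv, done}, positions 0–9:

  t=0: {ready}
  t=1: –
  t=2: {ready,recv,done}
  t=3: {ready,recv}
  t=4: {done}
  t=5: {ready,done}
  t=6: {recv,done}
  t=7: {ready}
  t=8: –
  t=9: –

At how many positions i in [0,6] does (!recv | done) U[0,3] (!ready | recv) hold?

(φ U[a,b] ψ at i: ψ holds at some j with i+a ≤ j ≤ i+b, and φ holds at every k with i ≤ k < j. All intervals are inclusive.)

Evaluate at each i in [0,6]:
  i=0: ✓ (rhs at j=1; lhs holds on [0,0])
  i=1: ✓ (rhs at j=1)
  i=2: ✓ (rhs at j=2)
  i=3: ✓ (rhs at j=3)
  i=4: ✓ (rhs at j=4)
  i=5: ✓ (rhs at j=6; lhs holds on [5,5])
  i=6: ✓ (rhs at j=6)
Positions where it holds: {0, 1, 2, 3, 4, 5, 6} → 7.

7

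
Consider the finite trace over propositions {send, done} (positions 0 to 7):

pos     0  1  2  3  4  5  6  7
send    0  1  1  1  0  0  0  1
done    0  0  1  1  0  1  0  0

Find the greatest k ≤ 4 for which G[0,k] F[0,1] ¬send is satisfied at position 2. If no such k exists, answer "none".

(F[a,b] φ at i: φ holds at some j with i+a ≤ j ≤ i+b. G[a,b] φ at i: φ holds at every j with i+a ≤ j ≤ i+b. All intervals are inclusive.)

F[0,1] ¬send must hold from j=2 onward; find where it first fails.
  j=2: fails → no k works.

none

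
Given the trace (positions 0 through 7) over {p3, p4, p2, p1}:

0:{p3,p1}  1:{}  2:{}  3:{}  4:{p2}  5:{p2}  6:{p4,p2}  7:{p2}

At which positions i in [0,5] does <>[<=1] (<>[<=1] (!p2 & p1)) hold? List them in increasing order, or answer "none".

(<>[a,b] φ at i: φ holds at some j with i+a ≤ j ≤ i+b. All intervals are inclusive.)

0

Evaluate at each i in [0,5]:
  i=0: ✓ (witness j=0)
  i=1: ✗ (none in [1,2])
  i=2: ✗ (none in [2,3])
  i=3: ✗ (none in [3,4])
  i=4: ✗ (none in [4,5])
  i=5: ✗ (none in [5,6])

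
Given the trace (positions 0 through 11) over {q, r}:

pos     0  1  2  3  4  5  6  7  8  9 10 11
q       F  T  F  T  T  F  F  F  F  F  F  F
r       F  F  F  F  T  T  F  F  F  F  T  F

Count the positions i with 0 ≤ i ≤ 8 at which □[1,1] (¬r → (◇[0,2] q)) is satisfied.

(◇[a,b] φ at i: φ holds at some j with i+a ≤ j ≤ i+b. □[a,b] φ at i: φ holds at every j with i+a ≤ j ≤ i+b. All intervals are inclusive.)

5

Evaluate at each i in [0,8]:
  i=0: ✓ (all of [1,1])
  i=1: ✓ (all of [2,2])
  i=2: ✓ (all of [3,3])
  i=3: ✓ (all of [4,4])
  i=4: ✓ (all of [5,5])
  i=5: ✗ (fails at j=6)
  i=6: ✗ (fails at j=7)
  i=7: ✗ (fails at j=8)
  i=8: ✗ (fails at j=9)
Positions where it holds: {0, 1, 2, 3, 4} → 5.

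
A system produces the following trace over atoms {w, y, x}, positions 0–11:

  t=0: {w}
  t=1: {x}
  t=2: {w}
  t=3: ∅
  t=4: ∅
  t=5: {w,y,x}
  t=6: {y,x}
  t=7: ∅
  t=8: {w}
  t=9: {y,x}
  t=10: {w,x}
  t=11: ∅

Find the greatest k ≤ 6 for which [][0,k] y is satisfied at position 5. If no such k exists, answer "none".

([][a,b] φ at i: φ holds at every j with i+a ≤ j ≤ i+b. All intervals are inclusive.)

y must hold from j=5 onward; find where it first fails.
  j=5: holds
  j=6: holds
  j=7: fails
Holds on [5,6], so largest k = 1.

1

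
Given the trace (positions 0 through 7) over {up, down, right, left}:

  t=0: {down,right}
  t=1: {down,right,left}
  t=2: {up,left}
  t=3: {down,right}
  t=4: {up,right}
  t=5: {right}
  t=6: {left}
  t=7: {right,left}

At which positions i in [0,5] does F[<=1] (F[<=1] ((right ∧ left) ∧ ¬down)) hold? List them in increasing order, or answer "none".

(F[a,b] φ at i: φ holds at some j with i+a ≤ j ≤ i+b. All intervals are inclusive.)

Evaluate at each i in [0,5]:
  i=0: ✗ (none in [0,1])
  i=1: ✗ (none in [1,2])
  i=2: ✗ (none in [2,3])
  i=3: ✗ (none in [3,4])
  i=4: ✗ (none in [4,5])
  i=5: ✓ (witness j=6)

5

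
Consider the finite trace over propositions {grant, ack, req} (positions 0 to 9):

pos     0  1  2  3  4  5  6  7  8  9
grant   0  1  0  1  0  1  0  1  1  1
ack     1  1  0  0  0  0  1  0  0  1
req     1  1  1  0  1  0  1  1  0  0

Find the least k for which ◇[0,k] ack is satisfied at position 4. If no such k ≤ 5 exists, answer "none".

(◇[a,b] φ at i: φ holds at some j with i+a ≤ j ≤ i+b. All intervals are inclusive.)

Scan j = 4,5,… for ack:
  j=4: fails
  j=5: fails
  j=6: holds
First hit at j=6, so smallest k = 6-4 = 2.

2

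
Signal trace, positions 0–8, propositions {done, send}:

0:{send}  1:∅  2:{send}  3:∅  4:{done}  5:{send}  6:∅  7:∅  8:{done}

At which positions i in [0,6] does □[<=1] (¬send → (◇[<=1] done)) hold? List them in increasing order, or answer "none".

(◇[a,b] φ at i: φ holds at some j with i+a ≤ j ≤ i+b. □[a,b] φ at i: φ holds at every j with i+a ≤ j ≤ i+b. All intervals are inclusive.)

2, 3, 4

Evaluate at each i in [0,6]:
  i=0: ✗ (fails at j=1)
  i=1: ✗ (fails at j=1)
  i=2: ✓ (all of [2,3])
  i=3: ✓ (all of [3,4])
  i=4: ✓ (all of [4,5])
  i=5: ✗ (fails at j=6)
  i=6: ✗ (fails at j=6)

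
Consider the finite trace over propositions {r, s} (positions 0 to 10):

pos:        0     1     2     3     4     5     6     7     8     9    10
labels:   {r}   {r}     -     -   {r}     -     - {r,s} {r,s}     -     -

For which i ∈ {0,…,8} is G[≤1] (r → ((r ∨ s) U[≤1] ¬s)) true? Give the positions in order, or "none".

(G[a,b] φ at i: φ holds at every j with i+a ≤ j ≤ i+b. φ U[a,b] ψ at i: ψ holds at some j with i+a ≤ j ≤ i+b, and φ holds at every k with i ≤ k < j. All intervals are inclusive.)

Evaluate at each i in [0,8]:
  i=0: ✓ (all of [0,1])
  i=1: ✓ (all of [1,2])
  i=2: ✓ (all of [2,3])
  i=3: ✓ (all of [3,4])
  i=4: ✓ (all of [4,5])
  i=5: ✓ (all of [5,6])
  i=6: ✗ (fails at j=7)
  i=7: ✗ (fails at j=7)
  i=8: ✓ (all of [8,9])

0, 1, 2, 3, 4, 5, 8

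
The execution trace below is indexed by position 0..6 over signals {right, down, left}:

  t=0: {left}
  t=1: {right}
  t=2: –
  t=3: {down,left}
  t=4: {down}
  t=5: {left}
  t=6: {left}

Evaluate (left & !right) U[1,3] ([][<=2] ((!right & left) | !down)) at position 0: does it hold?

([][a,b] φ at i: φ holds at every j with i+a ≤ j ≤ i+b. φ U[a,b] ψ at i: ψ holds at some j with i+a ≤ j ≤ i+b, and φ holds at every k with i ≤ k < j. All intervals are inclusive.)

True

Need some j in [1,3] with [][<=2] ((!right & left) | !down), and (left & !right) at every k in [0,j-1].
  j=1: [][<=2] ((!right & left) | !down) holds; (left & !right) holds at every k in [0,0] → satisfied.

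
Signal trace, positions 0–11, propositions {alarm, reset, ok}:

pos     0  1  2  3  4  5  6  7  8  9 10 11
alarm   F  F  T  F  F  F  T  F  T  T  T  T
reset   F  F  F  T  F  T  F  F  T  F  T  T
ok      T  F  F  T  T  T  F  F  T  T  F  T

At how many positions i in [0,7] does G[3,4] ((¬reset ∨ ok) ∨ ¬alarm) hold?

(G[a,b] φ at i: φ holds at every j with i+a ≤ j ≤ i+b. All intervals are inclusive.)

6

Evaluate at each i in [0,7]:
  i=0: ✓ (all of [3,4])
  i=1: ✓ (all of [4,5])
  i=2: ✓ (all of [5,6])
  i=3: ✓ (all of [6,7])
  i=4: ✓ (all of [7,8])
  i=5: ✓ (all of [8,9])
  i=6: ✗ (fails at j=10)
  i=7: ✗ (fails at j=10)
Positions where it holds: {0, 1, 2, 3, 4, 5} → 6.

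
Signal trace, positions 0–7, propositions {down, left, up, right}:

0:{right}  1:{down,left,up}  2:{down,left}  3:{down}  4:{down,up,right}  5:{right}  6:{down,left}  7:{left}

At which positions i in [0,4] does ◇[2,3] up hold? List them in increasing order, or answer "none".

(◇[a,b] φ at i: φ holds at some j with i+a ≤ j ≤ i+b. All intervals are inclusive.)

1, 2

Evaluate at each i in [0,4]:
  i=0: ✗ (none in [2,3])
  i=1: ✓ (witness j=4)
  i=2: ✓ (witness j=4)
  i=3: ✗ (none in [5,6])
  i=4: ✗ (none in [6,7])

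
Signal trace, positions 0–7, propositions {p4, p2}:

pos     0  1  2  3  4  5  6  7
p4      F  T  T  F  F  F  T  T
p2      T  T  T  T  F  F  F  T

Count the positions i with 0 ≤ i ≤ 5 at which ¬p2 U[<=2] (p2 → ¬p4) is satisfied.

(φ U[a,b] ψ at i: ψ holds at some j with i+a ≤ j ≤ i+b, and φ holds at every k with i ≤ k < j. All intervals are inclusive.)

4

Evaluate at each i in [0,5]:
  i=0: ✓ (rhs at j=0)
  i=1: ✗ (lhs fails at k=1 before rhs at j=3)
  i=2: ✗ (lhs fails at k=2 before rhs at j=3)
  i=3: ✓ (rhs at j=3)
  i=4: ✓ (rhs at j=4)
  i=5: ✓ (rhs at j=5)
Positions where it holds: {0, 3, 4, 5} → 4.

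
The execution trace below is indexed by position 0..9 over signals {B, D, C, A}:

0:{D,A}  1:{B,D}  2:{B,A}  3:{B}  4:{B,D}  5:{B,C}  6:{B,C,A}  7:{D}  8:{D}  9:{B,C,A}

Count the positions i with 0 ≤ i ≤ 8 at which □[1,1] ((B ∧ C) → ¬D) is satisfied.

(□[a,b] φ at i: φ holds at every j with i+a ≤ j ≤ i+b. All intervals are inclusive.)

Evaluate at each i in [0,8]:
  i=0: ✓ (all of [1,1])
  i=1: ✓ (all of [2,2])
  i=2: ✓ (all of [3,3])
  i=3: ✓ (all of [4,4])
  i=4: ✓ (all of [5,5])
  i=5: ✓ (all of [6,6])
  i=6: ✓ (all of [7,7])
  i=7: ✓ (all of [8,8])
  i=8: ✓ (all of [9,9])
Positions where it holds: {0, 1, 2, 3, 4, 5, 6, 7, 8} → 9.

9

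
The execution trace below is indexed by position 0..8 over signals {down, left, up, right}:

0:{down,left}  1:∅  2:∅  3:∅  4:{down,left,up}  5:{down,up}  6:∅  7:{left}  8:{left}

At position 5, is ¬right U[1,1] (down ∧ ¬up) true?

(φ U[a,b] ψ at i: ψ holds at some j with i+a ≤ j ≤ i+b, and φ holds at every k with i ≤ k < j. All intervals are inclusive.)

Need some j in [6,6] with (down ∧ ¬up), and ¬right at every k in [5,j-1].
  j=6: (down ∧ ¬up) false.
No j in the window works → until fails.

Does not hold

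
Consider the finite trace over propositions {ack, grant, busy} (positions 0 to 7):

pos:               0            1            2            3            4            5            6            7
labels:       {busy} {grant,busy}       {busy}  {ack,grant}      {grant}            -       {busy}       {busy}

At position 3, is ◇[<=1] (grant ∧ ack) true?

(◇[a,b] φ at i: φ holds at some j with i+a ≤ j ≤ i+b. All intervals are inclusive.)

True

Check (grant ∧ ack) at each j in [3,4]:
  j=3: true
  j=4: false
Found at j=3 → formula holds.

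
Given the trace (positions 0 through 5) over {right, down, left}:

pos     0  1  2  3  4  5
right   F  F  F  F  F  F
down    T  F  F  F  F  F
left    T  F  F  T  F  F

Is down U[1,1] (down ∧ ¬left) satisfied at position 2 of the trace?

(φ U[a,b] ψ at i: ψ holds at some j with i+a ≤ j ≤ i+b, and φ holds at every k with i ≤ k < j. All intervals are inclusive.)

Need some j in [3,3] with (down ∧ ¬left), and down at every k in [2,j-1].
  j=3: (down ∧ ¬left) false.
No j in the window works → until fails.

False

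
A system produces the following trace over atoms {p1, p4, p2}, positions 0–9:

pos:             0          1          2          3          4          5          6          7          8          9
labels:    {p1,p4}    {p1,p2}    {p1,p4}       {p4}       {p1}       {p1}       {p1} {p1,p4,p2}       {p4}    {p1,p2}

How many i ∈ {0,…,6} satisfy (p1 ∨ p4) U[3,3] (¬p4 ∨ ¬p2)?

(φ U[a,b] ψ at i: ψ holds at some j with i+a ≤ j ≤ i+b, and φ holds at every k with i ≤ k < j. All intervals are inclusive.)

6

Evaluate at each i in [0,6]:
  i=0: ✓ (rhs at j=3; lhs holds on [0,2])
  i=1: ✓ (rhs at j=4; lhs holds on [1,3])
  i=2: ✓ (rhs at j=5; lhs holds on [2,4])
  i=3: ✓ (rhs at j=6; lhs holds on [3,5])
  i=4: ✗ (no rhs in [7,7])
  i=5: ✓ (rhs at j=8; lhs holds on [5,7])
  i=6: ✓ (rhs at j=9; lhs holds on [6,8])
Positions where it holds: {0, 1, 2, 3, 5, 6} → 6.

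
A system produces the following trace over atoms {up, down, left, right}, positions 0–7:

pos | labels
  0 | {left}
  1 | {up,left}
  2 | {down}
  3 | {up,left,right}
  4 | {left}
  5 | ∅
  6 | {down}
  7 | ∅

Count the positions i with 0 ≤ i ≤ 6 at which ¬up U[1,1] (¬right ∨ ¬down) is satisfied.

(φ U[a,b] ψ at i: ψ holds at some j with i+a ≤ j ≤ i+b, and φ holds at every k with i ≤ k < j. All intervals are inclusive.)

Evaluate at each i in [0,6]:
  i=0: ✓ (rhs at j=1; lhs holds on [0,0])
  i=1: ✗ (lhs fails at k=1 before rhs at j=2)
  i=2: ✓ (rhs at j=3; lhs holds on [2,2])
  i=3: ✗ (lhs fails at k=3 before rhs at j=4)
  i=4: ✓ (rhs at j=5; lhs holds on [4,4])
  i=5: ✓ (rhs at j=6; lhs holds on [5,5])
  i=6: ✓ (rhs at j=7; lhs holds on [6,6])
Positions where it holds: {0, 2, 4, 5, 6} → 5.

5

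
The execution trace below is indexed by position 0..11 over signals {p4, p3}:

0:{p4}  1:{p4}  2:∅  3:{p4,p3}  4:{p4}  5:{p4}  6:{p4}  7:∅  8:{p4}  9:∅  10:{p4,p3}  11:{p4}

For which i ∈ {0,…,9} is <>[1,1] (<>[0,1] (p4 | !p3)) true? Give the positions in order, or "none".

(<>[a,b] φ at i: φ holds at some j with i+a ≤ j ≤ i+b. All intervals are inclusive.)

0, 1, 2, 3, 4, 5, 6, 7, 8, 9

Evaluate at each i in [0,9]:
  i=0: ✓ (witness j=1)
  i=1: ✓ (witness j=2)
  i=2: ✓ (witness j=3)
  i=3: ✓ (witness j=4)
  i=4: ✓ (witness j=5)
  i=5: ✓ (witness j=6)
  i=6: ✓ (witness j=7)
  i=7: ✓ (witness j=8)
  i=8: ✓ (witness j=9)
  i=9: ✓ (witness j=10)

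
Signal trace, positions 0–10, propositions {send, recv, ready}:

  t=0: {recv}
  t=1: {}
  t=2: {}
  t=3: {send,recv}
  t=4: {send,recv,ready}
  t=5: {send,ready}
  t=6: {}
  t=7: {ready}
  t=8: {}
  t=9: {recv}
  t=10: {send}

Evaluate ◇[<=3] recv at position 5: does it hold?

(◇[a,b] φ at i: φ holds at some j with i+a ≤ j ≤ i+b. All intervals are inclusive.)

Check recv at each j in [5,8]:
  j=5: false
  j=6: false
  j=7: false
  j=8: false
No position in the window satisfies it → formula fails.

No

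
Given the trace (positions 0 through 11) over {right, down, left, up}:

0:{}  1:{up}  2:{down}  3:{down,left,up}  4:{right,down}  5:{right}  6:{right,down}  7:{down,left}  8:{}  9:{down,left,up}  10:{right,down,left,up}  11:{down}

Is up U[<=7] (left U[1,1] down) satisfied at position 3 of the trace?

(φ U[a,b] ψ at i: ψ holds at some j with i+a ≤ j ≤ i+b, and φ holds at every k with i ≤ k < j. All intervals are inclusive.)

True

Need some j in [3,10] with (left U[1,1] down), and up at every k in [3,j-1].
  j=3: (left U[1,1] down) holds; no prefix to check → satisfied.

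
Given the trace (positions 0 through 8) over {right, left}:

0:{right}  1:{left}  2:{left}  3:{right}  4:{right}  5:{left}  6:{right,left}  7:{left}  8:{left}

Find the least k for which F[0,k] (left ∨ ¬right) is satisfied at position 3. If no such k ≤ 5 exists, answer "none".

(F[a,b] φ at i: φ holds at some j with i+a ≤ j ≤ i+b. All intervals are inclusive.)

Scan j = 3,4,… for (left ∨ ¬right):
  j=3: fails
  j=4: fails
  j=5: holds
First hit at j=5, so smallest k = 5-3 = 2.

2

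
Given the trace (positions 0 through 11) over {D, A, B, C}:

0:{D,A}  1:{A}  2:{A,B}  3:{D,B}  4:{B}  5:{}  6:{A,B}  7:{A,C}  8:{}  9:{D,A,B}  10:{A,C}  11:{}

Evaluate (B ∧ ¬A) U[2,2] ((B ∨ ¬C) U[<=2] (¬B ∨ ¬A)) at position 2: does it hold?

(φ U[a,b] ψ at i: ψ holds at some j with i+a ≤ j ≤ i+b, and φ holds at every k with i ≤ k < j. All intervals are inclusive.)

Need some j in [4,4] with ((B ∨ ¬C) U[<=2] (¬B ∨ ¬A)), and (B ∧ ¬A) at every k in [2,j-1].
  j=4: ((B ∨ ¬C) U[<=2] (¬B ∨ ¬A)) holds, but (B ∧ ¬A) fails at k=2 → not this j.
No j in the window works → until fails.

False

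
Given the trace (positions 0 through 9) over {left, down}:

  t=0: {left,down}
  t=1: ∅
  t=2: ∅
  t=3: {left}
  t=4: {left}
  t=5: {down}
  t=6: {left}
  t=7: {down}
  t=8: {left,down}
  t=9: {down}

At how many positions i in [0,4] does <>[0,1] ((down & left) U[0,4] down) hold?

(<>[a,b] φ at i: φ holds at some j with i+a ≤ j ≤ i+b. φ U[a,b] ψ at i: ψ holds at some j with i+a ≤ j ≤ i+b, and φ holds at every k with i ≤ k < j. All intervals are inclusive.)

2

Evaluate at each i in [0,4]:
  i=0: ✓ (witness j=0)
  i=1: ✗ (none in [1,2])
  i=2: ✗ (none in [2,3])
  i=3: ✗ (none in [3,4])
  i=4: ✓ (witness j=5)
Positions where it holds: {0, 4} → 2.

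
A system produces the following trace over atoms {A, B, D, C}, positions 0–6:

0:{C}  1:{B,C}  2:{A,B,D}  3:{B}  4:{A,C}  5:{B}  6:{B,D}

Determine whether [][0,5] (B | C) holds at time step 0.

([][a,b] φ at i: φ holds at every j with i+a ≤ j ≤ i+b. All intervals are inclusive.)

Check (B | C) at every j in [0,5]:
  j=0: true
  j=1: true
  j=2: true
  j=3: true
  j=4: true
  j=5: true
All positions satisfy it → formula holds.

True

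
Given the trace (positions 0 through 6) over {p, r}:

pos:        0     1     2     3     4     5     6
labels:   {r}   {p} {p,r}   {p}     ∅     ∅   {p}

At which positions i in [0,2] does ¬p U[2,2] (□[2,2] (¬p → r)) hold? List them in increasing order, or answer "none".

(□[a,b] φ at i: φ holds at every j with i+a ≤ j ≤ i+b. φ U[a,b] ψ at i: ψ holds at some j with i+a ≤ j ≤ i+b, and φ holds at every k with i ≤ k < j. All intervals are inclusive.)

none

Evaluate at each i in [0,2]:
  i=0: ✗ (no rhs in [2,2])
  i=1: ✗ (no rhs in [3,3])
  i=2: ✗ (lhs fails at k=2 before rhs at j=4)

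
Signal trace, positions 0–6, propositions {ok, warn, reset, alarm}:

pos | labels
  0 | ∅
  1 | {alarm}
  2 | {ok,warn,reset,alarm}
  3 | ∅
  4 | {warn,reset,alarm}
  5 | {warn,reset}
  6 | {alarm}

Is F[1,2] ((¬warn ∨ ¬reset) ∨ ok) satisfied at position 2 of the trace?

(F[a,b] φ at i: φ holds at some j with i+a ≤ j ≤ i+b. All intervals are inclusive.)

True

Check ((¬warn ∨ ¬reset) ∨ ok) at each j in [3,4]:
  j=3: true
  j=4: false
Found at j=3 → formula holds.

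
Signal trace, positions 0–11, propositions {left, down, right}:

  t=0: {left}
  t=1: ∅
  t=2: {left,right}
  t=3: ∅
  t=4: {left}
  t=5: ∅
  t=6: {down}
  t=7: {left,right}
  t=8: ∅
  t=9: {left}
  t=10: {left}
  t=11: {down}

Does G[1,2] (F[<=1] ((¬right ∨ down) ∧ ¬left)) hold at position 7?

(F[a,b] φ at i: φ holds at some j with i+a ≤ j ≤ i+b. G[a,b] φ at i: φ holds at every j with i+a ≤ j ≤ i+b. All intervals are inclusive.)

False

Check F[<=1] ((¬right ∨ down) ∧ ¬left) at every j in [8,9]:
  j=8: holds (witness at 8)
  j=9: fails (none in [9,10])
Fails at j=9 → formula fails.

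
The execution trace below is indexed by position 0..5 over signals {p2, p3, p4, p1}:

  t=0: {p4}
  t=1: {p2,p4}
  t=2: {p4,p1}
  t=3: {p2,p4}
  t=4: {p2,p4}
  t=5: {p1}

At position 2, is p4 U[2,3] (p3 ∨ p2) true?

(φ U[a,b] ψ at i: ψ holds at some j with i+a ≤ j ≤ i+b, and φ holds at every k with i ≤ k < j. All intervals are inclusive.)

Need some j in [4,5] with (p3 ∨ p2), and p4 at every k in [2,j-1].
  j=4: (p3 ∨ p2) holds; p4 holds at every k in [2,3] → satisfied.

Yes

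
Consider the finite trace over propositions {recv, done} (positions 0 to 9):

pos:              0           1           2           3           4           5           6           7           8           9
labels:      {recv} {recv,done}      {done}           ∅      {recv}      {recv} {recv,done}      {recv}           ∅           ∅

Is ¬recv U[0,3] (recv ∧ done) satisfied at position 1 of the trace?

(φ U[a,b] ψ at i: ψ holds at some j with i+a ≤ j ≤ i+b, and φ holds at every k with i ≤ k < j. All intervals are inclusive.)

Yes

Need some j in [1,4] with (recv ∧ done), and ¬recv at every k in [1,j-1].
  j=1: (recv ∧ done) holds; no prefix to check → satisfied.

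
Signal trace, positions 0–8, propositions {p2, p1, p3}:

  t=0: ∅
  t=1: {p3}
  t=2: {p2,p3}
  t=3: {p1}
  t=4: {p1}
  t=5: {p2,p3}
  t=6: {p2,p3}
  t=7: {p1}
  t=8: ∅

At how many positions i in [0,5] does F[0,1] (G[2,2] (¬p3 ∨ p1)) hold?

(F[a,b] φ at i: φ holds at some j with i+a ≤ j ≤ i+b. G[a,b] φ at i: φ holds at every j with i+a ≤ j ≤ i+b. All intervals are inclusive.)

Evaluate at each i in [0,5]:
  i=0: ✓ (witness j=1)
  i=1: ✓ (witness j=1)
  i=2: ✓ (witness j=2)
  i=3: ✗ (none in [3,4])
  i=4: ✓ (witness j=5)
  i=5: ✓ (witness j=5)
Positions where it holds: {0, 1, 2, 4, 5} → 5.

5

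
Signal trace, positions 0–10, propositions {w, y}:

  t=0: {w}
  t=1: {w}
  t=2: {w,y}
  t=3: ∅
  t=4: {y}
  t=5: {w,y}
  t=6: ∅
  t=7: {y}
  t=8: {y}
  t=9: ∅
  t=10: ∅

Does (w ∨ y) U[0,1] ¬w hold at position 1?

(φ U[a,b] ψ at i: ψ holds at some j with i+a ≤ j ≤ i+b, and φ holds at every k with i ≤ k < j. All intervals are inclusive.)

Need some j in [1,2] with ¬w, and (w ∨ y) at every k in [1,j-1].
  j=1: ¬w false.
  j=2: ¬w false.
No j in the window works → until fails.

False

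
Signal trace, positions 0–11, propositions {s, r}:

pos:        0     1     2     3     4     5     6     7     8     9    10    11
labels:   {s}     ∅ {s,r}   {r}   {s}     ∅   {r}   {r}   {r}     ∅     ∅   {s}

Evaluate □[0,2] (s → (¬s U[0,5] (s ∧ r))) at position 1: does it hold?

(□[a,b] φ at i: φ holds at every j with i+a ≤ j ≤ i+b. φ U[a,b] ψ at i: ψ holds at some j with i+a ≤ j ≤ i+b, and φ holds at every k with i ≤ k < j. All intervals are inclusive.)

Yes

Check (s → (¬s U[0,5] (s ∧ r))) at every j in [1,3]:
  j=1: antecedent false → ✓
  j=2: antecedent true; consequent holds → ✓
  j=3: antecedent false → ✓
All positions satisfy it → formula holds.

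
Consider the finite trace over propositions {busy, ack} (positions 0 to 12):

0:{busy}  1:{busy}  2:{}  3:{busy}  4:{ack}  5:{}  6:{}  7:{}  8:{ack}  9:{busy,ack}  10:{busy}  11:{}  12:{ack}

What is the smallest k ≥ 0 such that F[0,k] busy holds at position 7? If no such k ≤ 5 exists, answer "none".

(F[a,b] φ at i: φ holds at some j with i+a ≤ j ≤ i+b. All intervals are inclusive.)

2

Scan j = 7,8,… for busy:
  j=7: fails
  j=8: fails
  j=9: holds
First hit at j=9, so smallest k = 9-7 = 2.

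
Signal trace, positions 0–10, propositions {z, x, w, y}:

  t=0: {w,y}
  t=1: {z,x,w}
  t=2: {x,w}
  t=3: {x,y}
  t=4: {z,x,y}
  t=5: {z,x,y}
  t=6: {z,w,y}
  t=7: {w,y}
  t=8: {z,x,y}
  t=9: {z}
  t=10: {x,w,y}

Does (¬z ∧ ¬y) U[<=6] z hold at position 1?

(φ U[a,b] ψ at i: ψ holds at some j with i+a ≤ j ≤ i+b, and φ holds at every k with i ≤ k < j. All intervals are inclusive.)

True

Need some j in [1,7] with z, and (¬z ∧ ¬y) at every k in [1,j-1].
  j=1: z holds; no prefix to check → satisfied.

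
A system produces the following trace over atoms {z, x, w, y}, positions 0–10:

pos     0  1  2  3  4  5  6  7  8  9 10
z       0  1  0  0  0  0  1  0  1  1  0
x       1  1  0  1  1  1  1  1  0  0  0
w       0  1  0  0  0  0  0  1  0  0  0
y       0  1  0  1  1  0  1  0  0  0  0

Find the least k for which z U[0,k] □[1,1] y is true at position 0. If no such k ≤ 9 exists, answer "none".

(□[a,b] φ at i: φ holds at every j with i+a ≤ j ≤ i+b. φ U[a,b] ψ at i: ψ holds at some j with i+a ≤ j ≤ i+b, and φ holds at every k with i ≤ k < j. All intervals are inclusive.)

Need earliest j ≥ 0 with □[1,1] y, and z at every k in [0,j-1].
  j=0: rhs holds (empty prefix). k = 0.

0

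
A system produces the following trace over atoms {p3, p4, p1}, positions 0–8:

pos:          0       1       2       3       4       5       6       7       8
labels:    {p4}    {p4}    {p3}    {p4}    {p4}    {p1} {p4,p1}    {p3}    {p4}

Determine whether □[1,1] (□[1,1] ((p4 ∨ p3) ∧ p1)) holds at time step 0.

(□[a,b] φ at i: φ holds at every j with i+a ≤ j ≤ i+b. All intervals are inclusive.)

Does not hold

Check □[1,1] ((p4 ∨ p3) ∧ p1) at every j in [1,1]:
  j=1: fails at 2
Fails at j=1 → formula fails.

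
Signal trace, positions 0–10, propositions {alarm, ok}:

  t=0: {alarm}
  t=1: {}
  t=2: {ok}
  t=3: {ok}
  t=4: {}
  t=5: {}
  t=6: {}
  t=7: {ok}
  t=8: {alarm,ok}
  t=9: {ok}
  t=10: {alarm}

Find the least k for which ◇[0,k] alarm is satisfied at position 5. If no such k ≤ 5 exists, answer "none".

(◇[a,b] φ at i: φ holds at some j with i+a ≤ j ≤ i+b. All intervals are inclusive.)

Scan j = 5,6,… for alarm:
  j=5: fails
  j=6: fails
  j=7: fails
  j=8: holds
First hit at j=8, so smallest k = 8-5 = 3.

3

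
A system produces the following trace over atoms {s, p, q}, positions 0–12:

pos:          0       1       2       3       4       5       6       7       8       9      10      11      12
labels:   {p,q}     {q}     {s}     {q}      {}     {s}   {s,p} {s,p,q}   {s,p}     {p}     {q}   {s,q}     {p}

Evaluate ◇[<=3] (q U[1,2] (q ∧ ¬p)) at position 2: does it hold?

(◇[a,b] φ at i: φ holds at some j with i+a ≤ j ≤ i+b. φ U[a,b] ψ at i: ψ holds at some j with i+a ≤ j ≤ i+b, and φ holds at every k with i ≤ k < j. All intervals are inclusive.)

False

Check (q U[1,2] (q ∧ ¬p)) at each j in [2,5]:
  j=2: fails
  j=3: fails
  j=4: fails
  j=5: fails
No position in the window satisfies it → formula fails.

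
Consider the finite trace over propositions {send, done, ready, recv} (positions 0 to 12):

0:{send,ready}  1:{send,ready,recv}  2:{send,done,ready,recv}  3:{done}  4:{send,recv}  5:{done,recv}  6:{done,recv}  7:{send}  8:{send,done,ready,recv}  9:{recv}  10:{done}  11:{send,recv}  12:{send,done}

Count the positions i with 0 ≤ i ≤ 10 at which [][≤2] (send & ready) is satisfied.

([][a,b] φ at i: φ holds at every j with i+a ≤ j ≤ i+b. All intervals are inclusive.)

Evaluate at each i in [0,10]:
  i=0: ✓ (all of [0,2])
  i=1: ✗ (fails at j=3)
  i=2: ✗ (fails at j=3)
  i=3: ✗ (fails at j=3)
  i=4: ✗ (fails at j=4)
  i=5: ✗ (fails at j=5)
  i=6: ✗ (fails at j=6)
  i=7: ✗ (fails at j=7)
  i=8: ✗ (fails at j=9)
  i=9: ✗ (fails at j=9)
  i=10: ✗ (fails at j=10)
Positions where it holds: {0} → 1.

1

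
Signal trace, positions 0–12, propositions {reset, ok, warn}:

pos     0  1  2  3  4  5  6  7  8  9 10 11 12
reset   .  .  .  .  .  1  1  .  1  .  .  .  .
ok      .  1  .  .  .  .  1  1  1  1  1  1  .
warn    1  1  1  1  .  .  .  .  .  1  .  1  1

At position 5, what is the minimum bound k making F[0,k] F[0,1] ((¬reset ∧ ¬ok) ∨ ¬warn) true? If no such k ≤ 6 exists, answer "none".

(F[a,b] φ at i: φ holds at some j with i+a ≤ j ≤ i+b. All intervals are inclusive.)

0

Scan j = 5,6,… for F[0,1] ((¬reset ∧ ¬ok) ∨ ¬warn):
  j=5: holds
First hit at j=5, so smallest k = 5-5 = 0.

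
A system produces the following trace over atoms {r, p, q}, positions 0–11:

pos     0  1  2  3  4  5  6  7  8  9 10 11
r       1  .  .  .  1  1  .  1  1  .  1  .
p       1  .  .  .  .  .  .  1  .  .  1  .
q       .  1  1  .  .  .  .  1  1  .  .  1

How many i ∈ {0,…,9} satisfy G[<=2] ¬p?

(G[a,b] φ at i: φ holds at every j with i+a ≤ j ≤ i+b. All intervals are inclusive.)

4

Evaluate at each i in [0,9]:
  i=0: ✗ (fails at j=0)
  i=1: ✓ (all of [1,3])
  i=2: ✓ (all of [2,4])
  i=3: ✓ (all of [3,5])
  i=4: ✓ (all of [4,6])
  i=5: ✗ (fails at j=7)
  i=6: ✗ (fails at j=7)
  i=7: ✗ (fails at j=7)
  i=8: ✗ (fails at j=10)
  i=9: ✗ (fails at j=10)
Positions where it holds: {1, 2, 3, 4} → 4.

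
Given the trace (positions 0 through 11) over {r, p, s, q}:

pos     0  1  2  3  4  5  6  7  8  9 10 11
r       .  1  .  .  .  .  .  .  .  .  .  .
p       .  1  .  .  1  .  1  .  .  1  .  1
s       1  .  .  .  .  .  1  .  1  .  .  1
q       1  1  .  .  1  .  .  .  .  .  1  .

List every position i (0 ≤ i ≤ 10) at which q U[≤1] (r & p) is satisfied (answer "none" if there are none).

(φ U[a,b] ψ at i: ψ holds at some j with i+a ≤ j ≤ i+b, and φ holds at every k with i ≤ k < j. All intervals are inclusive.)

0, 1

Evaluate at each i in [0,10]:
  i=0: ✓ (rhs at j=1; lhs holds on [0,0])
  i=1: ✓ (rhs at j=1)
  i=2: ✗ (no rhs in [2,3])
  i=3: ✗ (no rhs in [3,4])
  i=4: ✗ (no rhs in [4,5])
  i=5: ✗ (no rhs in [5,6])
  i=6: ✗ (no rhs in [6,7])
  i=7: ✗ (no rhs in [7,8])
  i=8: ✗ (no rhs in [8,9])
  i=9: ✗ (no rhs in [9,10])
  i=10: ✗ (no rhs in [10,11])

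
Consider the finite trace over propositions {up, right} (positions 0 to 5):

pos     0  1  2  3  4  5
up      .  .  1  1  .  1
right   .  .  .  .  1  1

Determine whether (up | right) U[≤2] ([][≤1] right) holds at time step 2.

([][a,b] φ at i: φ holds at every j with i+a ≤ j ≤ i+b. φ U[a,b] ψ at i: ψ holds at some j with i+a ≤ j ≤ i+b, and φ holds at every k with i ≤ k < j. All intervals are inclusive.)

Need some j in [2,4] with [][≤1] right, and (up | right) at every k in [2,j-1].
  j=2: [][≤1] right — fails at 2.
  j=3: [][≤1] right — fails at 3.
  j=4: [][≤1] right holds; (up | right) holds at every k in [2,3] → satisfied.

Yes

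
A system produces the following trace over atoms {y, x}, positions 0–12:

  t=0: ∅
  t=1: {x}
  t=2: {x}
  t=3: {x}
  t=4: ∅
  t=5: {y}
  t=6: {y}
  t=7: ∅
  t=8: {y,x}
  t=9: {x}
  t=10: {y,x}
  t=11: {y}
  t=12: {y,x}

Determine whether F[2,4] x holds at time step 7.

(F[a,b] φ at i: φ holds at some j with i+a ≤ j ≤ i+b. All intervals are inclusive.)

Yes

Check x at each j in [9,11]:
  j=9: true
  j=10: true
  j=11: false
Found at j=9 → formula holds.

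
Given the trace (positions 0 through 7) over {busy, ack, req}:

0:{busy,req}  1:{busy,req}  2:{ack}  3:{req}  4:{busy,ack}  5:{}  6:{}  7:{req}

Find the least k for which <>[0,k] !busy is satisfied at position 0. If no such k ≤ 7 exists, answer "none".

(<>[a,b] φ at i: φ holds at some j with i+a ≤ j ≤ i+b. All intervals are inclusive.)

Scan j = 0,1,… for !busy:
  j=0: fails
  j=1: fails
  j=2: holds
First hit at j=2, so smallest k = 2-0 = 2.

2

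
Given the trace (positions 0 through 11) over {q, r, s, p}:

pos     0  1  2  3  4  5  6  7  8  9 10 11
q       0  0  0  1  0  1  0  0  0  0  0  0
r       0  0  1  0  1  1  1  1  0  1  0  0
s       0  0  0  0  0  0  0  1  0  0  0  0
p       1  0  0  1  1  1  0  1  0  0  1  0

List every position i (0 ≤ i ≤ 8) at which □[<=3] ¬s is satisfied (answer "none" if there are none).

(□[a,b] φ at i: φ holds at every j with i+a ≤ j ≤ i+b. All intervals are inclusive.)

0, 1, 2, 3, 8

Evaluate at each i in [0,8]:
  i=0: ✓ (all of [0,3])
  i=1: ✓ (all of [1,4])
  i=2: ✓ (all of [2,5])
  i=3: ✓ (all of [3,6])
  i=4: ✗ (fails at j=7)
  i=5: ✗ (fails at j=7)
  i=6: ✗ (fails at j=7)
  i=7: ✗ (fails at j=7)
  i=8: ✓ (all of [8,11])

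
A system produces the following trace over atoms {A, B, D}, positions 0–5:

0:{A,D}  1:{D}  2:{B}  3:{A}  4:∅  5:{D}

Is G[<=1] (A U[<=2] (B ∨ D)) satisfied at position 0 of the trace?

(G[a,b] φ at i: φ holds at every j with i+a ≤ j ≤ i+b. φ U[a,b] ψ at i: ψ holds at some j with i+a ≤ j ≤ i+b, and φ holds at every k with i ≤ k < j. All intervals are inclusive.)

True

Check (A U[<=2] (B ∨ D)) at every j in [0,1]:
  j=0: holds
  j=1: holds
All positions satisfy it → formula holds.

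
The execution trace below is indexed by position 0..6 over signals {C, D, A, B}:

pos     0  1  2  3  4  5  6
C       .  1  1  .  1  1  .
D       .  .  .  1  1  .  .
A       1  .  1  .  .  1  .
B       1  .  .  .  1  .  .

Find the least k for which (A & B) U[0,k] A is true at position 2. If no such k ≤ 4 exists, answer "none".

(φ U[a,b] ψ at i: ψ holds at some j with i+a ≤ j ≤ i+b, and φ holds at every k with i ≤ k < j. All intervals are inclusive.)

0

Need earliest j ≥ 2 with A, and (A & B) at every k in [2,j-1].
  j=2: rhs holds (empty prefix). k = 0.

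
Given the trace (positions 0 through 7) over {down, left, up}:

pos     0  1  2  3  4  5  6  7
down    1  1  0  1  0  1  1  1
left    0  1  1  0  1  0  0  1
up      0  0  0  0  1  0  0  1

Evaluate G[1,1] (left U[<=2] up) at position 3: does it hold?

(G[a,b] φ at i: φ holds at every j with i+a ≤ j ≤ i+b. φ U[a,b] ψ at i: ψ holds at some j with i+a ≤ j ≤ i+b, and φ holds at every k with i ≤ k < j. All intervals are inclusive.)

Yes

Check (left U[<=2] up) at every j in [4,4]:
  j=4: holds
All positions satisfy it → formula holds.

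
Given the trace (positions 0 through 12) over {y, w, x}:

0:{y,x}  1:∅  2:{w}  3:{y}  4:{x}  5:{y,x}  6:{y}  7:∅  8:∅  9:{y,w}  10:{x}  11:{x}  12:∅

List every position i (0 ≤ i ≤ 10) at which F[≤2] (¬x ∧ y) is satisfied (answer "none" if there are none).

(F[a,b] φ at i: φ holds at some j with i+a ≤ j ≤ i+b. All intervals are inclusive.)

Evaluate at each i in [0,10]:
  i=0: ✗ (none in [0,2])
  i=1: ✓ (witness j=3)
  i=2: ✓ (witness j=3)
  i=3: ✓ (witness j=3)
  i=4: ✓ (witness j=6)
  i=5: ✓ (witness j=6)
  i=6: ✓ (witness j=6)
  i=7: ✓ (witness j=9)
  i=8: ✓ (witness j=9)
  i=9: ✓ (witness j=9)
  i=10: ✗ (none in [10,12])

1, 2, 3, 4, 5, 6, 7, 8, 9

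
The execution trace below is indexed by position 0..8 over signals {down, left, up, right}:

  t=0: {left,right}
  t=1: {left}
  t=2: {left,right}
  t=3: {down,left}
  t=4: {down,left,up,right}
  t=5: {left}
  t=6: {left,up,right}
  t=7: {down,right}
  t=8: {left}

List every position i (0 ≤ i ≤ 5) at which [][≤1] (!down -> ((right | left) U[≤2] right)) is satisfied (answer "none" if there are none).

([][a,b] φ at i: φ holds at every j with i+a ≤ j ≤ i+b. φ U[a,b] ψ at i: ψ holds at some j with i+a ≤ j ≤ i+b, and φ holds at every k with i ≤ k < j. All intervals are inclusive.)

0, 1, 2, 3, 4, 5

Evaluate at each i in [0,5]:
  i=0: ✓ (all of [0,1])
  i=1: ✓ (all of [1,2])
  i=2: ✓ (all of [2,3])
  i=3: ✓ (all of [3,4])
  i=4: ✓ (all of [4,5])
  i=5: ✓ (all of [5,6])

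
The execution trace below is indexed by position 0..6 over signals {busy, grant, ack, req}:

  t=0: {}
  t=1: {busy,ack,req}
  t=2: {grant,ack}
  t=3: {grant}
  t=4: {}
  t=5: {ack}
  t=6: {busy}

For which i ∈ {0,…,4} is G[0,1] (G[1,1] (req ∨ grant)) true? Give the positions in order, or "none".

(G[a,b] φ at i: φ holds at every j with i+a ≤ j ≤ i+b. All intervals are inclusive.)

0, 1

Evaluate at each i in [0,4]:
  i=0: ✓ (all of [0,1])
  i=1: ✓ (all of [1,2])
  i=2: ✗ (fails at j=3)
  i=3: ✗ (fails at j=3)
  i=4: ✗ (fails at j=4)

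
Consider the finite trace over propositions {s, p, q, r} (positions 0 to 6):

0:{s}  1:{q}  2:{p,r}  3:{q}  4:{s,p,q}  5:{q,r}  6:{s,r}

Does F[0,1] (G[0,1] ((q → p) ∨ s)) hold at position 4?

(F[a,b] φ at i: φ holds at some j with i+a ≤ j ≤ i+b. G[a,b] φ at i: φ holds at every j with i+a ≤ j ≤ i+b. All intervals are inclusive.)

No

Check G[0,1] ((q → p) ∨ s) at each j in [4,5]:
  j=4: fails at 5
  j=5: fails at 5
No position in the window satisfies it → formula fails.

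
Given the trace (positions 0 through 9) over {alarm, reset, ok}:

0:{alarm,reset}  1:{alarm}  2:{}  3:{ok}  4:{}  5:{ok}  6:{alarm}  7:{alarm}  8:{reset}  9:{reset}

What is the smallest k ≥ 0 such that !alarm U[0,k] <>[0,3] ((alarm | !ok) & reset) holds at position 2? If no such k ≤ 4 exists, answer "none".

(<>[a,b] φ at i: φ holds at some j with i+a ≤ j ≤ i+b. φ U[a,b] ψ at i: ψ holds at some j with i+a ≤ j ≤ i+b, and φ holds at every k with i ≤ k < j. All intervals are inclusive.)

3

Need earliest j ≥ 2 with <>[0,3] ((alarm | !ok) & reset), and !alarm at every k in [2,j-1].
  j=2: rhs fails.
  j=3: rhs fails.
  j=4: rhs fails.
  j=5: rhs holds; lhs holds on [2,4]. k = 3.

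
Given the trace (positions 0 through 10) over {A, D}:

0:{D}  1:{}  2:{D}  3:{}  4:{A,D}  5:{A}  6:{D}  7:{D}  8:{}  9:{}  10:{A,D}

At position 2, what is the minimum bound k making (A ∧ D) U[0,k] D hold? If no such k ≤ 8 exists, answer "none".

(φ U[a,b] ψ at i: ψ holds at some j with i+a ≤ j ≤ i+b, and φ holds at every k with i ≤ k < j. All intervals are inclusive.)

0

Need earliest j ≥ 2 with D, and (A ∧ D) at every k in [2,j-1].
  j=2: rhs holds (empty prefix). k = 0.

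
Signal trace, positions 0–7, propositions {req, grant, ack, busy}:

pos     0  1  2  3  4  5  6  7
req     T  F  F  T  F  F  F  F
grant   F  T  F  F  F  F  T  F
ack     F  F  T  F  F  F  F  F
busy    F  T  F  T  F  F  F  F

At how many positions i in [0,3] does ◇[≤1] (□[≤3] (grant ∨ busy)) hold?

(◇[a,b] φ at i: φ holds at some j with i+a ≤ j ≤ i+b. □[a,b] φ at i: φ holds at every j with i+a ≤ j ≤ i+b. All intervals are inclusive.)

Evaluate at each i in [0,3]:
  i=0: ✗ (none in [0,1])
  i=1: ✗ (none in [1,2])
  i=2: ✗ (none in [2,3])
  i=3: ✗ (none in [3,4])
Positions where it holds: {} → 0.

0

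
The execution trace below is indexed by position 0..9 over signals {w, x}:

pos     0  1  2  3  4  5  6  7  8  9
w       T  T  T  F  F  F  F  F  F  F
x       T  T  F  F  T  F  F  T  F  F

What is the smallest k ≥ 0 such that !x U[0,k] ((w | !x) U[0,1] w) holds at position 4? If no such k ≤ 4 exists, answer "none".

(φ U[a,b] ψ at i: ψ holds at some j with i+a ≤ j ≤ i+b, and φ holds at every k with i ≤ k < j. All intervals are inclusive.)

Need earliest j ≥ 4 with ((w | !x) U[0,1] w), and !x at every k in [4,j-1].
  j=4: rhs fails.
  j=5: rhs fails.
  j=6: rhs fails.
  j=7: rhs fails.
  j=8: rhs fails.
No witness within the range → none.

none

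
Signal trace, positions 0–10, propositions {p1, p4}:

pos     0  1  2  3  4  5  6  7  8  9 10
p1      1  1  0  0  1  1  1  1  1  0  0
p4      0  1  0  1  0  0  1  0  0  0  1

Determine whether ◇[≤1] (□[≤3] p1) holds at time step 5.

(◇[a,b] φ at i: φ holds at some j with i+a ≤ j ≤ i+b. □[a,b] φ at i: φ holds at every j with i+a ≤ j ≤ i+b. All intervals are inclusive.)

True

Check □[≤3] p1 at each j in [5,6]:
  j=5: holds on [5,8]
  j=6: fails at 9
Found at j=5 → formula holds.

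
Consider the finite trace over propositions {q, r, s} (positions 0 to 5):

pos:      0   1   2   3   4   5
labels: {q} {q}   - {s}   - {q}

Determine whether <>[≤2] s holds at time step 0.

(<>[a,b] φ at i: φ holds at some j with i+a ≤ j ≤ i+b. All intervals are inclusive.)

No

Check s at each j in [0,2]:
  j=0: false
  j=1: false
  j=2: false
No position in the window satisfies it → formula fails.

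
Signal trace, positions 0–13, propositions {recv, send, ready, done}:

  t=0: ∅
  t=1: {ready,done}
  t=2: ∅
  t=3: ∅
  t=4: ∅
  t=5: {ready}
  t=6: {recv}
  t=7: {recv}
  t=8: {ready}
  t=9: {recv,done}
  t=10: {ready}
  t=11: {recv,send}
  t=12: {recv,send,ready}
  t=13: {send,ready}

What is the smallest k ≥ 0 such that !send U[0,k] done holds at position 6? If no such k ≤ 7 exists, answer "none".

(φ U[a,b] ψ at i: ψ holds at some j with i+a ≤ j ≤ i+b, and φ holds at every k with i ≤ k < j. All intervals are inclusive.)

3

Need earliest j ≥ 6 with done, and !send at every k in [6,j-1].
  j=6: rhs fails.
  j=7: rhs fails.
  j=8: rhs fails.
  j=9: rhs holds; lhs holds on [6,8]. k = 3.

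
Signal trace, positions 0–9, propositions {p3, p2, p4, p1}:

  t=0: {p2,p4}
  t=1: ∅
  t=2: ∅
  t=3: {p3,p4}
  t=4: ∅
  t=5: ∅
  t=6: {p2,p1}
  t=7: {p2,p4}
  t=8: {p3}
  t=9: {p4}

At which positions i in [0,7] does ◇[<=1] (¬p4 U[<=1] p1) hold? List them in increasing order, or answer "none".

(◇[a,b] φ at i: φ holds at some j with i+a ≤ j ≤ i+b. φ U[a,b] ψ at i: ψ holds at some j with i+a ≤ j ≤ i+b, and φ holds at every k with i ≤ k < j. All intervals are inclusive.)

Evaluate at each i in [0,7]:
  i=0: ✗ (none in [0,1])
  i=1: ✗ (none in [1,2])
  i=2: ✗ (none in [2,3])
  i=3: ✗ (none in [3,4])
  i=4: ✓ (witness j=5)
  i=5: ✓ (witness j=5)
  i=6: ✓ (witness j=6)
  i=7: ✗ (none in [7,8])

4, 5, 6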